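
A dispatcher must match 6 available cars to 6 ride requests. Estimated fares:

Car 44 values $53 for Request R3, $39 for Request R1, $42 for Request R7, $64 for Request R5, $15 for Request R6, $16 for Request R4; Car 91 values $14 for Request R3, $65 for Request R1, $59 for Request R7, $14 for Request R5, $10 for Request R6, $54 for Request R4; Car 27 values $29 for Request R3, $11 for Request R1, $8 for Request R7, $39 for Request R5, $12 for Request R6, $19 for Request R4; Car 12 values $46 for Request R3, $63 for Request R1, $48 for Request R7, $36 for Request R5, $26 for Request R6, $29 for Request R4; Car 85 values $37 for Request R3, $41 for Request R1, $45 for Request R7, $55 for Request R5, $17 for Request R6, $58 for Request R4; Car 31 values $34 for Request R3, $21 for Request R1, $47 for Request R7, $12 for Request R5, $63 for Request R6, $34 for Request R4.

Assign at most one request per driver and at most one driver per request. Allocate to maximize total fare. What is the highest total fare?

Max total: $336

Optimal: Car 44→Request R5 ($64), Car 91→Request R7 ($59), Car 27→Request R3 ($29), Car 12→Request R1 ($63), Car 85→Request R4 ($58), Car 31→Request R6 ($63) — total 64+59+29+63+58+63 = $336.
Row-greedy (each driver in turn takes its best remaining request) gives $327, worse by 9.
Swapping Car 12↔Car 85 (Car 12→Request R4 $29, Car 85→Request R1 $41) loses 51.
No other one-to-one assignment exceeds $336.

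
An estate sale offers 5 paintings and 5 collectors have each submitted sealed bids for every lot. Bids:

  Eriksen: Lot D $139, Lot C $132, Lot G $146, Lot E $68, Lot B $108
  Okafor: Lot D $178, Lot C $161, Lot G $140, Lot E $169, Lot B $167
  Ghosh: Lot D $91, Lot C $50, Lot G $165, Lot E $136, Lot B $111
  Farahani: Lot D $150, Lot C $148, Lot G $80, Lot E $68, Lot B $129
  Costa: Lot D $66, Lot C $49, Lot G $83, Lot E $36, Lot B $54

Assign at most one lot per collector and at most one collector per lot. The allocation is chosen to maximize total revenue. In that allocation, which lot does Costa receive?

Costa receives Lot B.

This is the linear assignment problem.
Optimal: Eriksen→Lot D ($139), Okafor→Lot E ($169), Ghosh→Lot G ($165), Farahani→Lot C ($148), Costa→Lot B ($54) — total 139+169+165+148+54 = $675.
Max-entry greedy (repeatedly take the single best remaining cell) gives $635, worse by 40.
Swapping Farahani↔Eriksen (Farahani→Lot D $150, Eriksen→Lot C $132) loses 5.
Costa's own top lot is Lot G ($83), but forcing Costa→Lot G and reassigning the rest optimally gives only $673 — worse by 2.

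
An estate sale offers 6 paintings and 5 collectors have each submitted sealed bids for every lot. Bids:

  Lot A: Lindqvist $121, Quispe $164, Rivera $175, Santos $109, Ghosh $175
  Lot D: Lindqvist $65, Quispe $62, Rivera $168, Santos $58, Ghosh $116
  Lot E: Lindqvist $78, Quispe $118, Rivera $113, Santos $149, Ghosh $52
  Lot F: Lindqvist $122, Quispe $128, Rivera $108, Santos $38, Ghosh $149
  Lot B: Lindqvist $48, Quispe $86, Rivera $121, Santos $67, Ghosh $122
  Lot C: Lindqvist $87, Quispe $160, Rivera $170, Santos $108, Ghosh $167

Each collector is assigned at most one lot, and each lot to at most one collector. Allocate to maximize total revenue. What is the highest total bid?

Maximum total: $774

Treat this as an assignment problem: match each collector to one lot.
Optimal: Lindqvist→Lot F ($122), Quispe→Lot C ($160), Rivera→Lot D ($168), Santos→Lot E ($149), Ghosh→Lot A ($175) — total 122+160+168+149+175 = $774.
Max-entry greedy (repeatedly take the single best remaining cell) gives $684, worse by 90.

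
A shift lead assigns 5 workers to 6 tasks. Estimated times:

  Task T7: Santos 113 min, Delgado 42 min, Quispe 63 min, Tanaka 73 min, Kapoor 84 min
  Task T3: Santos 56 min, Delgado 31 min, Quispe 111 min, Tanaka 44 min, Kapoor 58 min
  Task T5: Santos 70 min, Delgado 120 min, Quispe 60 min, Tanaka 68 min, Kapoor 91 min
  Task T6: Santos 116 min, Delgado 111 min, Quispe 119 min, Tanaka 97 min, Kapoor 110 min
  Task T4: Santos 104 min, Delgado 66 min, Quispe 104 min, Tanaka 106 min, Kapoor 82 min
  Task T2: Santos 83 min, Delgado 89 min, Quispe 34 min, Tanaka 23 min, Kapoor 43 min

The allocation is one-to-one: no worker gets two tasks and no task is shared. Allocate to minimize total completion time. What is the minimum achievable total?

Optimal: Santos→Task T3 (56 min), Delgado→Task T7 (42 min), Quispe→Task T5 (60 min), Tanaka→Task T2 (23 min), Kapoor→Task T4 (82 min) — total 56+42+60+23+82 = 263 min.
Min-entry greedy (repeatedly take the single cheapest remaining cell) gives 309 min, worse by 46.
Next-best assignment: Santos→Task T5, Delgado→Task T3, Quispe→Task T7, Tanaka→Task T2, Kapoor→Task T4 = 269 min.
Swapping Kapoor↔Delgado (Kapoor→Task T7 84 min, Delgado→Task T4 66 min) adds 26.

Minimum total: 263 min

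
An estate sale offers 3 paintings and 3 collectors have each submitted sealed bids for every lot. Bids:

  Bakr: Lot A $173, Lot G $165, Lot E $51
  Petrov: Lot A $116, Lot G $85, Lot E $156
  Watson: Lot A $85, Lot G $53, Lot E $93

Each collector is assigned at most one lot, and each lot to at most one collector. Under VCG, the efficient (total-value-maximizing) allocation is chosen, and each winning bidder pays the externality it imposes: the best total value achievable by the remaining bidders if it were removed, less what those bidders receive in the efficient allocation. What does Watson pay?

Watson pays $8.

Efficient allocation: Bakr→Lot G ($165), Petrov→Lot E ($156), Watson→Lot A ($85); total welfare W = $406.
Watson receives Lot A at value $85, so the others get W − 85 = $321.
Without Watson: best allocation of the remaining 2 bidders over all 3 lots is Bakr→Lot A ($173), Petrov→Lot E ($156), total $329.
VCG payment = (others' best without Watson) − (others' welfare with Watson) = 329 − 321 = $8.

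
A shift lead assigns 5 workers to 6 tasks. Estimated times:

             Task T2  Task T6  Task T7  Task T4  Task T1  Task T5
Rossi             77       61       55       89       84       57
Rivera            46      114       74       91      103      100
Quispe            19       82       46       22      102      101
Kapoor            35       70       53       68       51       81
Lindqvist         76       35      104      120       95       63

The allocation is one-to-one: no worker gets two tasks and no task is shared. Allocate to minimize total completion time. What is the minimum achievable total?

Optimal: Rossi→Task T7 (55 min), Rivera→Task T2 (46 min), Quispe→Task T4 (22 min), Kapoor→Task T1 (51 min), Lindqvist→Task T6 (35 min) — total 55+46+22+51+35 = 209 min.
Column-greedy (each task in turn goes to its cheapest remaining worker) gives 299 min, worse by 90.
No other one-to-one assignment undercuts 209 min.

Minimum total: 209 min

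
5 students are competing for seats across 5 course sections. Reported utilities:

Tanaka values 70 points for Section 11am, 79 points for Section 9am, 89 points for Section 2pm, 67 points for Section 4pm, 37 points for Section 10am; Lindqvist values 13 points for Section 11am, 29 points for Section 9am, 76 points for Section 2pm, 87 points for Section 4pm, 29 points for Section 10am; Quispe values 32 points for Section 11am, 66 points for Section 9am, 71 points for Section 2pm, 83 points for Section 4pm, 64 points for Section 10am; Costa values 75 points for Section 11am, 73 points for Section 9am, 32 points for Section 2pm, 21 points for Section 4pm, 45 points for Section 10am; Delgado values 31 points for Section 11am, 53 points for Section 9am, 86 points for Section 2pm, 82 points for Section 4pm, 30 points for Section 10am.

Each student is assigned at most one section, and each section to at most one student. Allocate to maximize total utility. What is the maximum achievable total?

Optimal: Tanaka→Section 9am (79 points), Lindqvist→Section 4pm (87 points), Quispe→Section 10am (64 points), Costa→Section 11am (75 points), Delgado→Section 2pm (86 points) — total 79+87+64+75+86 = 391 points.
Max-entry greedy (repeatedly take the single best remaining cell) gives 347 points, worse by 44.

Max total: 391 points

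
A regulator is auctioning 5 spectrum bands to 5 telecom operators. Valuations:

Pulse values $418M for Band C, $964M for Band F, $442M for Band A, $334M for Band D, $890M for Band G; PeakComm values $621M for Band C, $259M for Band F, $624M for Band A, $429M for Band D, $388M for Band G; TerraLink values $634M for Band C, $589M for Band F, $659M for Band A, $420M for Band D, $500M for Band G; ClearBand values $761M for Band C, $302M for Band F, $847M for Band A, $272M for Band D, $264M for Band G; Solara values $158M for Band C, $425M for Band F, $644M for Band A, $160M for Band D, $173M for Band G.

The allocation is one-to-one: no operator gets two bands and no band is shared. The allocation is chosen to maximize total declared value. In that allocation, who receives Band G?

Pulse receives Band G.

Optimal: Pulse→Band G ($890M), PeakComm→Band D ($429M), TerraLink→Band F ($589M), ClearBand→Band C ($761M), Solara→Band A ($644M) — total 890+429+589+761+644 = $3313M.
Row-greedy (each operator in turn takes its best remaining band) gives $2667M, worse by 646.
Pulse's own top band is Band F ($964M), but forcing Pulse→Band F and reassigning the rest optimally gives only $3298M — worse by 15.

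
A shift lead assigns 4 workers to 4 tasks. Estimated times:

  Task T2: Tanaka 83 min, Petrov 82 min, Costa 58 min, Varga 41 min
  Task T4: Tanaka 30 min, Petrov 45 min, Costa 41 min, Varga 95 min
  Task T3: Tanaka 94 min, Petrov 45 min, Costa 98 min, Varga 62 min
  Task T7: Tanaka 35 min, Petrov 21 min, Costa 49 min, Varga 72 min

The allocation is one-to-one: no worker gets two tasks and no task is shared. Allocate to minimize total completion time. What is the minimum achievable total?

Optimal: Tanaka→Task T7 (35 min), Petrov→Task T3 (45 min), Costa→Task T4 (41 min), Varga→Task T2 (41 min) — total 35+45+41+41 = 162 min.
Row-greedy (each worker in turn takes its cheapest remaining task) gives 171 min, worse by 9.

Min total: 162 min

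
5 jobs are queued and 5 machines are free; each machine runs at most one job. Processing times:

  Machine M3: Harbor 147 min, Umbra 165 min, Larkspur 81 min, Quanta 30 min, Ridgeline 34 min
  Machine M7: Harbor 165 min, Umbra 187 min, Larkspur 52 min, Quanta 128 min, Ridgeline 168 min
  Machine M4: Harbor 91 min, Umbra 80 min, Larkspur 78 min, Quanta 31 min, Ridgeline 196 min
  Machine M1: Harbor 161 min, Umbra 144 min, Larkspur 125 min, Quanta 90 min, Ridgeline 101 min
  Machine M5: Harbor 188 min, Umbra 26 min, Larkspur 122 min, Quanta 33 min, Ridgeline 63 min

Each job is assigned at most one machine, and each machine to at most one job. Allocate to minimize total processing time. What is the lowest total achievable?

Min total: 293 min

Optimal: Harbor→Machine M4 (91 min), Umbra→Machine M5 (26 min), Larkspur→Machine M7 (52 min), Quanta→Machine M1 (90 min), Ridgeline→Machine M3 (34 min) — total 91+26+52+90+34 = 293 min.
Min-entry greedy (repeatedly take the single cheapest remaining cell) gives 300 min, worse by 7.
No other one-to-one assignment undercuts 293 min.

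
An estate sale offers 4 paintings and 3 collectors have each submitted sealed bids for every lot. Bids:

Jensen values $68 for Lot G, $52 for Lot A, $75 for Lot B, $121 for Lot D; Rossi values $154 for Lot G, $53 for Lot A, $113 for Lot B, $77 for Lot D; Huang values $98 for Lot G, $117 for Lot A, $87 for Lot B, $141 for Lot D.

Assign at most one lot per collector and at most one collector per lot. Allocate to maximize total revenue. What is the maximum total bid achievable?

Max total: $392

Optimal: Jensen→Lot D ($121), Rossi→Lot G ($154), Huang→Lot A ($117) — total 121+154+117 = $392.
Max-entry greedy (repeatedly take the single best remaining cell) gives $370, worse by 22.
Next-best assignment: Jensen→Lot B, Rossi→Lot G, Huang→Lot D = $370.
Every other assignment is strictly worse.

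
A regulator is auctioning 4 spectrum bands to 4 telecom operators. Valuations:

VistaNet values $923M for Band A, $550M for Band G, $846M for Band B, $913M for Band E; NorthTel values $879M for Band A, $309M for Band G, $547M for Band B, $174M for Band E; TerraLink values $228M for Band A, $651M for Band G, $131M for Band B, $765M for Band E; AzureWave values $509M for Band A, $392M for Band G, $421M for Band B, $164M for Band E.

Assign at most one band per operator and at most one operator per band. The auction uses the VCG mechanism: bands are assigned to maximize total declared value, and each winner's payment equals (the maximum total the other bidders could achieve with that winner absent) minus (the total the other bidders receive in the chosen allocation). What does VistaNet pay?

Efficient allocation: VistaNet→Band B ($846M), NorthTel→Band A ($879M), TerraLink→Band E ($765M), AzureWave→Band G ($392M); total welfare W = $2882M.
VistaNet receives Band B at value $846M, so the others get W − 846 = $2036M.
Without VistaNet: best allocation of the remaining 3 bidders over all 4 bands is NorthTel→Band A ($879M), TerraLink→Band E ($765M), AzureWave→Band B ($421M), total $2065M.
VCG payment = (others' best without VistaNet) − (others' welfare with VistaNet) = 2065 − 2036 = $29M.

VistaNet pays $29M.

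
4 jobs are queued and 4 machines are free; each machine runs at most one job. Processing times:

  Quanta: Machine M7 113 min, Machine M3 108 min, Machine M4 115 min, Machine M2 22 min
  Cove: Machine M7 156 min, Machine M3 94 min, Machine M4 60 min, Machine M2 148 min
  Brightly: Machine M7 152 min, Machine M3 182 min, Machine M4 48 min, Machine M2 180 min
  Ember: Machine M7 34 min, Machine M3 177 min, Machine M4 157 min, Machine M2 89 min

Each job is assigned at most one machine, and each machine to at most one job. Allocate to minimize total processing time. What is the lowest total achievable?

Minimum total: 198 min

This is a one-to-one assignment (minimum-cost bipartite matching).
Optimal: Quanta→Machine M2 (22 min), Cove→Machine M3 (94 min), Brightly→Machine M4 (48 min), Ember→Machine M7 (34 min) — total 22+94+48+34 = 198 min.
Row-greedy (each job in turn takes its cheapest remaining machine) gives 411 min, worse by 213.
Swapping Cove↔Ember (Cove→Machine M7 156 min, Ember→Machine M3 177 min) adds 205.
Checked against all permutations: 198 min is optimal.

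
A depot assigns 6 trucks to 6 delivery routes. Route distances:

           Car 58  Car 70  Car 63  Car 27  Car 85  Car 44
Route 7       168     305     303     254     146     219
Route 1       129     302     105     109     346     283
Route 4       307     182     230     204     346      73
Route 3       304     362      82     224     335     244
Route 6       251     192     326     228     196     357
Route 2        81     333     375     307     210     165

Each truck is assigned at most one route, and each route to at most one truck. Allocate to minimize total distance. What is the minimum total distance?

Optimal: Car 58→Route 2 (81 km), Car 70→Route 6 (192 km), Car 63→Route 3 (82 km), Car 27→Route 1 (109 km), Car 85→Route 7 (146 km), Car 44→Route 4 (73 km) — total 81+192+82+109+146+73 = 683 km.
Row-greedy (each truck in turn takes its cheapest remaining route) gives 957 km, worse by 274.
Every other assignment is strictly worse.

Minimum total: 683 km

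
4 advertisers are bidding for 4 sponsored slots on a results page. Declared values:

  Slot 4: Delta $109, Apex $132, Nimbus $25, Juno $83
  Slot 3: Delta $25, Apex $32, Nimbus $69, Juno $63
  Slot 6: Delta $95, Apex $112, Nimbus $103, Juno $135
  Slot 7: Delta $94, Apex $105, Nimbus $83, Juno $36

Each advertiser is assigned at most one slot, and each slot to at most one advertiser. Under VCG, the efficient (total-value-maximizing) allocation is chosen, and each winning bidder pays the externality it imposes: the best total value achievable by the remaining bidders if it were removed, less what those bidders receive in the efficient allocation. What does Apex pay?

Apex pays $29.

Efficient allocation: Delta→Slot 7 ($94), Apex→Slot 4 ($132), Nimbus→Slot 3 ($69), Juno→Slot 6 ($135); total welfare W = $430.
Apex receives Slot 4 at value $132, so the others get W − 132 = $298.
Without Apex: best allocation of the remaining 3 bidders over all 4 slots is Delta→Slot 4 ($109), Nimbus→Slot 7 ($83), Juno→Slot 6 ($135), total $327.
VCG payment = (others' best without Apex) − (others' welfare with Apex) = 327 − 298 = $29.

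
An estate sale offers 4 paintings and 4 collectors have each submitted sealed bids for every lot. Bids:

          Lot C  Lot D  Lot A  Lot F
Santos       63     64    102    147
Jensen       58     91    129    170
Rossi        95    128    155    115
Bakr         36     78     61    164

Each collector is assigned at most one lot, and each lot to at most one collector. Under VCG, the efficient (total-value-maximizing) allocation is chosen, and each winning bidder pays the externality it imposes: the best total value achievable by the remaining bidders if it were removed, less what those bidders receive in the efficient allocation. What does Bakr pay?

Efficient allocation: Santos→Lot C ($63), Jensen→Lot A ($129), Rossi→Lot D ($128), Bakr→Lot F ($164); total welfare W = $484.
Bakr receives Lot F at value $164, so the others get W − 164 = $320.
Without Bakr: best allocation of the remaining 3 bidders over all 4 lots is Santos→Lot F ($147), Jensen→Lot A ($129), Rossi→Lot D ($128), total $404.
VCG payment = (others' best without Bakr) − (others' welfare with Bakr) = 404 − 320 = $84.

Bakr pays $84.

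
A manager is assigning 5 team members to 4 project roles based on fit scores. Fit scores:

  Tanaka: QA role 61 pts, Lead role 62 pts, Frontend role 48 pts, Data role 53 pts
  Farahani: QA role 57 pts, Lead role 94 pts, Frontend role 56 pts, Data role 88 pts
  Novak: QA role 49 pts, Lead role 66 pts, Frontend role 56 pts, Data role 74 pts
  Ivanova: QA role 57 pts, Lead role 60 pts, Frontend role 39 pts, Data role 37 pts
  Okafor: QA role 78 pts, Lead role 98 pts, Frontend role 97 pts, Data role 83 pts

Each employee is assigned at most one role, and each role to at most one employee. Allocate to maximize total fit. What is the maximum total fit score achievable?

Maximum total: 326 pts

Treat this as an assignment problem: match each employee to one role.
Optimal: Tanaka→QA role (61 pts), Farahani→Lead role (94 pts), Okafor→Frontend role (97 pts), Novak→Data role (74 pts) — total 61+94+97+74 = 326 pts.
Row-greedy (each employee in turn takes its best remaining role) gives 263 pts, worse by 63.
Swapping Farahani↔Tanaka (Farahani→QA role 57 pts, Tanaka→Lead role 62 pts) loses 36.
Every other assignment is strictly worse.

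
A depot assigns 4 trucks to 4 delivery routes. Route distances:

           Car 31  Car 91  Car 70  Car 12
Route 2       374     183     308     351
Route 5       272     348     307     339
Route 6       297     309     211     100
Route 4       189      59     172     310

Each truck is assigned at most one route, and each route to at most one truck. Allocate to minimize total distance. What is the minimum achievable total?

This is the linear assignment problem.
Optimal: Car 31→Route 5 (272 km), Car 91→Route 2 (183 km), Car 70→Route 4 (172 km), Car 12→Route 6 (100 km) — total 272+183+172+100 = 727 km.
Min-entry greedy (repeatedly take the single cheapest remaining cell) gives 739 km, worse by 12.
Next-best assignment: Car 31→Route 5, Car 91→Route 4, Car 70→Route 2, Car 12→Route 6 = 739 km.
Swapping Car 12↔Car 31 (Car 12→Route 5 339 km, Car 31→Route 6 297 km) adds 264.
No other one-to-one assignment undercuts 727 km.

Min total: 727 km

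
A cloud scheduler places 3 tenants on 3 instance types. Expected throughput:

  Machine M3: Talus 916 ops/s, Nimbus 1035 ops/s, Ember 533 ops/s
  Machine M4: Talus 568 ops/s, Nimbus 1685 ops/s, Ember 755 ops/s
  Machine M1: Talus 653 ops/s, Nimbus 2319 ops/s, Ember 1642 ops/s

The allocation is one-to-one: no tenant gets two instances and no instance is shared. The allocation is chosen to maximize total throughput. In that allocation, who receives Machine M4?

Nimbus receives Machine M4.

Optimal: Talus→Machine M3 (916 ops/s), Nimbus→Machine M4 (1685 ops/s), Ember→Machine M1 (1642 ops/s) — total 916+1685+1642 = 4243 ops/s.
Max-entry greedy (repeatedly take the single best remaining cell) gives 3990 ops/s, worse by 253.
Every other assignment is strictly worse.
Nimbus's own top instance is Machine M1 (2319 ops/s), but forcing Nimbus→Machine M1 and reassigning the rest optimally gives only 3990 ops/s — worse by 253.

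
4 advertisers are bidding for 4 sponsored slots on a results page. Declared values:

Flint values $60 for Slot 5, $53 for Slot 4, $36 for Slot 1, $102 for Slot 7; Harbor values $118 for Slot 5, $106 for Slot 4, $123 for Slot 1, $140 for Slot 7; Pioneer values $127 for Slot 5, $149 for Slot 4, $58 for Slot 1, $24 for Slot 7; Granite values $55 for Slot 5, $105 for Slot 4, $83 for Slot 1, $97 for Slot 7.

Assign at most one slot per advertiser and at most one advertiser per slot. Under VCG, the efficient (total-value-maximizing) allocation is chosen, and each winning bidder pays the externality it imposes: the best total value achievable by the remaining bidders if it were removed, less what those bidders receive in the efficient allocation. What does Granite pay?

Efficient allocation: Flint→Slot 7 ($102), Harbor→Slot 1 ($123), Pioneer→Slot 5 ($127), Granite→Slot 4 ($105); total welfare W = $457.
Granite receives Slot 4 at value $105, so the others get W − 105 = $352.
Without Granite: best allocation of the remaining 3 bidders over all 4 slots is Flint→Slot 7 ($102), Harbor→Slot 1 ($123), Pioneer→Slot 4 ($149), total $374.
VCG payment = (others' best without Granite) − (others' welfare with Granite) = 374 − 352 = $22.

Granite pays $22.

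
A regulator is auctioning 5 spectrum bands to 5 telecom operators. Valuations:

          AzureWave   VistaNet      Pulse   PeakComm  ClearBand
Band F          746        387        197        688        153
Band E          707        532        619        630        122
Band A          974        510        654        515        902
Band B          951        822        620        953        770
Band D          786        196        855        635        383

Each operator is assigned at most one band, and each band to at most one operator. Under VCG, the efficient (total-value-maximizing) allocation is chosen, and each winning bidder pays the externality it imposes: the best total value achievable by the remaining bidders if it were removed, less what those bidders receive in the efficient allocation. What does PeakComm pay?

PeakComm pays $290M.

Efficient allocation: AzureWave→Band F ($746M), VistaNet→Band E ($532M), Pulse→Band D ($855M), PeakComm→Band B ($953M), ClearBand→Band A ($902M); total welfare W = $3988M.
PeakComm receives Band B at value $953M, so the others get W − 953 = $3035M.
Without PeakComm: best allocation of the remaining 4 bidders over all 5 bands is AzureWave→Band F ($746M), VistaNet→Band B ($822M), Pulse→Band D ($855M), ClearBand→Band A ($902M), total $3325M.
VCG payment = (others' best without PeakComm) − (others' welfare with PeakComm) = 3325 − 3035 = $290M.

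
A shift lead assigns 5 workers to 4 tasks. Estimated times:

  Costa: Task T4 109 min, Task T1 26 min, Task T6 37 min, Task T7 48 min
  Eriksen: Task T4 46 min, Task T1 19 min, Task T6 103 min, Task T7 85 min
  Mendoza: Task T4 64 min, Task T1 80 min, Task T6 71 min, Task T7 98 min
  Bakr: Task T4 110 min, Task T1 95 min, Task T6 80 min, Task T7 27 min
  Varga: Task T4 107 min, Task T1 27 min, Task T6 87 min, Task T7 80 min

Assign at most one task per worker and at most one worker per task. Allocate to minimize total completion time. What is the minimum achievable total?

Min total: 137 min

Optimal: Eriksen→Task T4 (46 min), Varga→Task T1 (27 min), Costa→Task T6 (37 min), Bakr→Task T7 (27 min) — total 46+27+37+27 = 137 min.
Row-greedy (each worker in turn takes its cheapest remaining task) gives 170 min, worse by 33.
Every other assignment is strictly worse.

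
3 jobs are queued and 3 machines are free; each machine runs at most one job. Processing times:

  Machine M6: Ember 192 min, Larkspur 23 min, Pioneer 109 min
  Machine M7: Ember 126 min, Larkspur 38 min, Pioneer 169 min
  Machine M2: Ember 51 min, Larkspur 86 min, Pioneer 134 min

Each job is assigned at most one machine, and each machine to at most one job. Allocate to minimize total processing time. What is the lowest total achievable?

Minimum total: 198 min

Optimal: Ember→Machine M2 (51 min), Larkspur→Machine M7 (38 min), Pioneer→Machine M6 (109 min) — total 51+38+109 = 198 min.
Row-greedy (each job in turn takes its cheapest remaining machine) gives 243 min, worse by 45.
Next-best assignment: Ember→Machine M2, Larkspur→Machine M6, Pioneer→Machine M7 = 243 min.
Every other assignment is strictly worse.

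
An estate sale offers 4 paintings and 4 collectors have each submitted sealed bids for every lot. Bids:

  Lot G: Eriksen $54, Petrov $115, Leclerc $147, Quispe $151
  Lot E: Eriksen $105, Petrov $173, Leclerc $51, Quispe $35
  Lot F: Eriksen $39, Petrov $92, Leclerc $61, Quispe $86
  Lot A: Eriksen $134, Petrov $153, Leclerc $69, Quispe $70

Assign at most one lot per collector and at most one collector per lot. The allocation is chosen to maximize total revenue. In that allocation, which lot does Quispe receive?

Optimal: Eriksen→Lot A ($134), Petrov→Lot E ($173), Leclerc→Lot G ($147), Quispe→Lot F ($86) — total 134+173+147+86 = $540.
Column-greedy (each lot in turn goes to its best remaining collector) gives $519, worse by 21.
Quispe's own top lot is Lot G ($151), but forcing Quispe→Lot G and reassigning the rest optimally gives only $519 — worse by 21.

Quispe receives Lot F.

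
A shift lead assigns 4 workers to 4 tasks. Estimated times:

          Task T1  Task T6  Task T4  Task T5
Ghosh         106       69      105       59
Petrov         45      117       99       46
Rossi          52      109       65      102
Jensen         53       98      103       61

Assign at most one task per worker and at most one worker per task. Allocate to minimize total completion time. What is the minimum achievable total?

Optimal: Ghosh→Task T6 (69 min), Petrov→Task T5 (46 min), Rossi→Task T4 (65 min), Jensen→Task T1 (53 min) — total 69+46+65+53 = 233 min.
Column-greedy (each task in turn goes to its cheapest remaining worker) gives 240 min, worse by 7.
No other one-to-one assignment undercuts 233 min.

Minimum total: 233 min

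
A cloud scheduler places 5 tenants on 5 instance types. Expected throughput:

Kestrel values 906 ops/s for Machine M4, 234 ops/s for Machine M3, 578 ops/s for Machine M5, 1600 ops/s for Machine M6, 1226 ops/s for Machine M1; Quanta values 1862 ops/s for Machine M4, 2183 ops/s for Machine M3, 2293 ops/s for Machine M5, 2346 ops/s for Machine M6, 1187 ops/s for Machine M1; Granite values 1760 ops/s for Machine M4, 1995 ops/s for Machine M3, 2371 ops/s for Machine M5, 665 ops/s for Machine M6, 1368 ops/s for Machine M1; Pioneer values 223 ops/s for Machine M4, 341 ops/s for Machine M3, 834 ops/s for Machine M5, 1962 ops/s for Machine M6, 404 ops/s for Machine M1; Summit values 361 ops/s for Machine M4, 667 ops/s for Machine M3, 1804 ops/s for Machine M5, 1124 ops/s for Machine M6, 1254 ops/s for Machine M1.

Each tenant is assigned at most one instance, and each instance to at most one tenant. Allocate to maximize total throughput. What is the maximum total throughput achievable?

Optimal: Kestrel→Machine M1 (1226 ops/s), Quanta→Machine M3 (2183 ops/s), Granite→Machine M4 (1760 ops/s), Pioneer→Machine M6 (1962 ops/s), Summit→Machine M5 (1804 ops/s) — total 1226+2183+1760+1962+1804 = 8935 ops/s.

Max total: 8935 ops/s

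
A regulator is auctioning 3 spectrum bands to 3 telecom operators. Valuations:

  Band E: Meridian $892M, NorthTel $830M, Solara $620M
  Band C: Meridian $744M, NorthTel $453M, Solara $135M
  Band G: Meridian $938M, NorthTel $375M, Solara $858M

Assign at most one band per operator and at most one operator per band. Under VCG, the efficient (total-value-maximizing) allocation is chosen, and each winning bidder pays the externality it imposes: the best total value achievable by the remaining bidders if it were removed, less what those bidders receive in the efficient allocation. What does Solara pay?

Efficient allocation: Meridian→Band C ($744M), NorthTel→Band E ($830M), Solara→Band G ($858M); total welfare W = $2432M.
Solara receives Band G at value $858M, so the others get W − 858 = $1574M.
Without Solara: best allocation of the remaining 2 bidders over all 3 bands is Meridian→Band G ($938M), NorthTel→Band E ($830M), total $1768M.
VCG payment = (others' best without Solara) − (others' welfare with Solara) = 1768 − 1574 = $194M.

Solara pays $194M.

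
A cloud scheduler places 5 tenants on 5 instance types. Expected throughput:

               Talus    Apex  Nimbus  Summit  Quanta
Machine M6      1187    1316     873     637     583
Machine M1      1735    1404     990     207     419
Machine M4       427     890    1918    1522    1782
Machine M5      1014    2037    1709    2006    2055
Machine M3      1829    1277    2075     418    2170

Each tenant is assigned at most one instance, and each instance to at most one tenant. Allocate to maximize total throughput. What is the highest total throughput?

This is the linear assignment problem.
Optimal: Talus→Machine M1 (1735 ops/s), Apex→Machine M6 (1316 ops/s), Nimbus→Machine M4 (1918 ops/s), Summit→Machine M5 (2006 ops/s), Quanta→Machine M3 (2170 ops/s) — total 1735+1316+1918+2006+2170 = 9145 ops/s.

Max total: 9145 ops/s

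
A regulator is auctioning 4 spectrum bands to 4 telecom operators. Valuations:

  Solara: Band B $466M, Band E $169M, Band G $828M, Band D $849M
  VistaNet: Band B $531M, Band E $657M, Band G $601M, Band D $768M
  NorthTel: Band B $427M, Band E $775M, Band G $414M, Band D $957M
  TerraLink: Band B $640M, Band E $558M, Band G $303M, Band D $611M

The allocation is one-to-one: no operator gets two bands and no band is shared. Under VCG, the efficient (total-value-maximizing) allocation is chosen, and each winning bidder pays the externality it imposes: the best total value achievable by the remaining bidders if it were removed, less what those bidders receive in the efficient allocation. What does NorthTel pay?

NorthTel pays $111M.

Efficient allocation: Solara→Band G ($828M), VistaNet→Band E ($657M), NorthTel→Band D ($957M), TerraLink→Band B ($640M); total welfare W = $3082M.
NorthTel receives Band D at value $957M, so the others get W − 957 = $2125M.
Without NorthTel: best allocation of the remaining 3 bidders over all 4 bands is Solara→Band G ($828M), VistaNet→Band D ($768M), TerraLink→Band B ($640M), total $2236M.
VCG payment = (others' best without NorthTel) − (others' welfare with NorthTel) = 2236 − 2125 = $111M.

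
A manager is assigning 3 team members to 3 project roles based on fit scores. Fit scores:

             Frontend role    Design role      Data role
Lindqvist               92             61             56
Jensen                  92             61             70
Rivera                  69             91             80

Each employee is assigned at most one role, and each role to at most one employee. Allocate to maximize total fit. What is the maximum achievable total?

Maximum total: 253 pts

This is a one-to-one assignment (maximum-weight bipartite matching).
Optimal: Lindqvist→Frontend role (92 pts), Jensen→Data role (70 pts), Rivera→Design role (91 pts) — total 92+70+91 = 253 pts.
Swapping Rivera↔Lindqvist (Rivera→Frontend role 69 pts, Lindqvist→Design role 61 pts) loses 53.
Checked against all permutations: 253 pts is optimal.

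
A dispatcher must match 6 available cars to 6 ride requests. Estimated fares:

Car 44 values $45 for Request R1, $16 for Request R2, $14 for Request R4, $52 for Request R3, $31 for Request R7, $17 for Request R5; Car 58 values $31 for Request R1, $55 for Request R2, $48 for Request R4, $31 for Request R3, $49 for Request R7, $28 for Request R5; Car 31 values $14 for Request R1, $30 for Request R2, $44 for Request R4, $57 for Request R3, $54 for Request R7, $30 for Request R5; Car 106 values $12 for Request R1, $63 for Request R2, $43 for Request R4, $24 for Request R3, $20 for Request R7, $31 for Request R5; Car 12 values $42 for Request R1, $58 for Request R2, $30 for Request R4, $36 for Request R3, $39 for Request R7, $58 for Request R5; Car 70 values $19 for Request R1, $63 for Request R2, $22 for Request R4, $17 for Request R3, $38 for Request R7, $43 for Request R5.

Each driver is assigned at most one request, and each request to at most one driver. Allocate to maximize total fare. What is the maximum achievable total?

Optimal: Car 44→Request R1 ($45), Car 58→Request R7 ($49), Car 31→Request R3 ($57), Car 106→Request R4 ($43), Car 12→Request R5 ($58), Car 70→Request R2 ($63) — total 45+49+57+43+58+63 = $315.
Row-greedy (each driver in turn takes its best remaining request) gives $281, worse by 34.
Next-best assignment: Car 44→Request R1, Car 58→Request R4, Car 31→Request R3, Car 106→Request R2, Car 12→Request R5, Car 70→Request R7 = $309.
Every other assignment is strictly worse.

Maximum total: $315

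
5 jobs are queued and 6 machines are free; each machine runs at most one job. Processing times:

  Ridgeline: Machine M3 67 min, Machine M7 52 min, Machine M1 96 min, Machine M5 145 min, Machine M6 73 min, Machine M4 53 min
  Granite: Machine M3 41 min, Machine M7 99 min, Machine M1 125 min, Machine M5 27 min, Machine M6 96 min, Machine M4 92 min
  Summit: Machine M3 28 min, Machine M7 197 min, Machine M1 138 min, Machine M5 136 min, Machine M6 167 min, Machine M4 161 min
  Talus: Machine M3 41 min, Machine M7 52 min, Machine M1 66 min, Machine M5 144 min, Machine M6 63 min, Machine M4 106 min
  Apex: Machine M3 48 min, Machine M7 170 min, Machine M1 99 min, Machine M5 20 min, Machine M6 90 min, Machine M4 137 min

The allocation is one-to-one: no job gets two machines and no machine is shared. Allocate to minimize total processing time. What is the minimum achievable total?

Minimum total: 249 min

This is the linear assignment problem.
Optimal: Ridgeline→Machine M4 (53 min), Granite→Machine M6 (96 min), Summit→Machine M3 (28 min), Talus→Machine M7 (52 min), Apex→Machine M5 (20 min) — total 53+96+28+52+20 = 249 min.
Row-greedy (each job in turn takes its cheapest remaining machine) gives 269 min, worse by 20.
Swapping Talus↔Ridgeline (Talus→Machine M4 106 min, Ridgeline→Machine M7 52 min) adds 53.
No other one-to-one assignment undercuts 249 min.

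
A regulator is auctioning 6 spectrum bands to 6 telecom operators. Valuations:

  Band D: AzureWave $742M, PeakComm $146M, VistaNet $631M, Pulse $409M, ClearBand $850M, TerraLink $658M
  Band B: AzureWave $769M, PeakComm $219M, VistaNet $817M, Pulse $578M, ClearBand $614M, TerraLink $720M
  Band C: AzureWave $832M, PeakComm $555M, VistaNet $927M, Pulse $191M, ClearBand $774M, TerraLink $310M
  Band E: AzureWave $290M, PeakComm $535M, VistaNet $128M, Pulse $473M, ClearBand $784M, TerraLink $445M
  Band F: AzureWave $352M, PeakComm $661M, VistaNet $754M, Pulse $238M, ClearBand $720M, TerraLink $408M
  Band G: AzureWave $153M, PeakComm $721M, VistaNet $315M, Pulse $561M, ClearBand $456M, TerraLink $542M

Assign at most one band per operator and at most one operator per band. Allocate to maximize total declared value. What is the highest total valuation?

Treat this as an assignment problem: match each operator to one band.
Optimal: AzureWave→Band D ($742M), PeakComm→Band F ($661M), VistaNet→Band C ($927M), Pulse→Band G ($561M), ClearBand→Band E ($784M), TerraLink→Band B ($720M) — total 742+661+927+561+784+720 = $4395M.
Row-greedy (each operator in turn takes its best remaining band) gives $4101M, worse by 294.
Next-best assignment: AzureWave→Band B, PeakComm→Band F, VistaNet→Band C, Pulse→Band G, ClearBand→Band E, TerraLink→Band D = $4360M.
No other one-to-one assignment exceeds $4395M.

Maximum total: $4395M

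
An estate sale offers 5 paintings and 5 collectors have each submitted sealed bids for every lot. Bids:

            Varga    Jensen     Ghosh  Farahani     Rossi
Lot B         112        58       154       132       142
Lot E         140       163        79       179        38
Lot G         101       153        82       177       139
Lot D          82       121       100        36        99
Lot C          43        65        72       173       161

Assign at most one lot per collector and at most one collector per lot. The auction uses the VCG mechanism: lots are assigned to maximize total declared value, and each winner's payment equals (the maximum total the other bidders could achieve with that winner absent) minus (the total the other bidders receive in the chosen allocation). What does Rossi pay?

Efficient allocation: Varga→Lot E ($140), Jensen→Lot D ($121), Ghosh→Lot B ($154), Farahani→Lot G ($177), Rossi→Lot C ($161); total welfare W = $753.
Rossi receives Lot C at value $161, so the others get W − 161 = $592.
Without Rossi: best allocation of the remaining 4 bidders over all 5 lots is Varga→Lot E ($140), Jensen→Lot G ($153), Ghosh→Lot B ($154), Farahani→Lot C ($173), total $620.
VCG payment = (others' best without Rossi) − (others' welfare with Rossi) = 620 − 592 = $28.

Rossi pays $28.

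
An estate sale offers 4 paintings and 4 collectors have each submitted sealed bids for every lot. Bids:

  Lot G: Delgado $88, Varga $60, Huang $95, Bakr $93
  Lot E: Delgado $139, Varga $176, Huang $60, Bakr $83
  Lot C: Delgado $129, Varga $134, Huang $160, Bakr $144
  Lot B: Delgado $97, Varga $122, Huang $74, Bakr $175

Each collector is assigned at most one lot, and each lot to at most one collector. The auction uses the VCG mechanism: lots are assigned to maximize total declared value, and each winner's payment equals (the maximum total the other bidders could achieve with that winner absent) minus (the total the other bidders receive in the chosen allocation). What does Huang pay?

Efficient allocation: Delgado→Lot G ($88), Varga→Lot E ($176), Huang→Lot C ($160), Bakr→Lot B ($175); total welfare W = $599.
Huang receives Lot C at value $160, so the others get W − 160 = $439.
Without Huang: best allocation of the remaining 3 bidders over all 4 lots is Delgado→Lot C ($129), Varga→Lot E ($176), Bakr→Lot B ($175), total $480.
VCG payment = (others' best without Huang) − (others' welfare with Huang) = 480 − 439 = $41.

Huang pays $41.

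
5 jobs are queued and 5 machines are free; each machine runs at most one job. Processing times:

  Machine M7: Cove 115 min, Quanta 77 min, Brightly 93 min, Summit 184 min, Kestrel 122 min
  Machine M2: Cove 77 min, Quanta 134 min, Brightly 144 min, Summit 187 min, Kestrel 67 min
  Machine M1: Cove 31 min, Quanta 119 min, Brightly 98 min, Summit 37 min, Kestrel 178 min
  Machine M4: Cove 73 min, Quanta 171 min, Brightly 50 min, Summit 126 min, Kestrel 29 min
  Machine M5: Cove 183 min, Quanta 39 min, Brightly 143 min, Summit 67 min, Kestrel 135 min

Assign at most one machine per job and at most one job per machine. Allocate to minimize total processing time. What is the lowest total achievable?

This is the linear assignment problem.
Optimal: Cove→Machine M2 (77 min), Quanta→Machine M5 (39 min), Brightly→Machine M7 (93 min), Summit→Machine M1 (37 min), Kestrel→Machine M4 (29 min) — total 77+39+93+37+29 = 275 min.
Row-greedy (each job in turn takes its cheapest remaining machine) gives 371 min, worse by 96.
Next-best assignment: Cove→Machine M1, Quanta→Machine M7, Brightly→Machine M4, Summit→Machine M5, Kestrel→Machine M2 = 292 min.

Minimum total: 275 min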